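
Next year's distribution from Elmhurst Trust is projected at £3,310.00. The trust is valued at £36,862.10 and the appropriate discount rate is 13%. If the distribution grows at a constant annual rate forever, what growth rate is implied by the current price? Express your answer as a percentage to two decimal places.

P = D₁/(r−g) ⇒ g = r − D₁/P = 0.13 − £3,310.00/£36,862.10 = 0.040206

4.02%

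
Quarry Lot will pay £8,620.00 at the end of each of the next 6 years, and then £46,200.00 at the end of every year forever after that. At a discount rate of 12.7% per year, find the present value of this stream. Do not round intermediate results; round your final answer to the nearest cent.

PV of 6-year annuity: £8,620.00 × [1 − (1+0.127)^−6] / 0.127 = 34748.69832
Perpetuity value at year 6: £46,200.00 / 0.127 = 363779.52756
PV of perpetuity: 363779.52756 / (1+0.127)^6 = 177539.40429
Total PV = 34748.69832 + 177539.40429 = 212288.10261

£212288.10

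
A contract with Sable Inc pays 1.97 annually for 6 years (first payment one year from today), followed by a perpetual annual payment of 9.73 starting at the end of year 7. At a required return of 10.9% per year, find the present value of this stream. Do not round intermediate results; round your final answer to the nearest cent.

PV of 6-year annuity: 1.97 × [1 − (1+0.109)^−6] / 0.109 = 8.35822
Perpetuity value at year 6: 9.73 / 0.109 = 89.26606
PV of perpetuity: 89.26606 / (1+0.109)^6 = 47.98407
Total PV = 8.35822 + 47.98407 = 56.34229

56.34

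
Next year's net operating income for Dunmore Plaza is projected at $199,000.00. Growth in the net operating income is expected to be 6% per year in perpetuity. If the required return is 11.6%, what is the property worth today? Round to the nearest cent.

$3553571.43

Growing perpetuity: P = D₁ / (r − g) = $199,000.0000 / (0.116 − 0.06) = $3,553,571.43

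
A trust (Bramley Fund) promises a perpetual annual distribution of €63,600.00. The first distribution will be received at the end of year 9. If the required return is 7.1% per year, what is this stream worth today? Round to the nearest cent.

Value at end of year 8: C / r = €63,600.00 / 0.071 = €895,774.6479
Discount to today: PV = €895,774.6479 / (1 + 0.071)^8 = €895,774.6479 / 1.731075 = €517,467.41

€517467.41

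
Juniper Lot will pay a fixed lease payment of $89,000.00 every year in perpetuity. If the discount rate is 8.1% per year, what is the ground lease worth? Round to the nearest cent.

Level perpetuity: PV = C / r = $89,000.00 / 0.081 = $1,098,765.43

$1098765.43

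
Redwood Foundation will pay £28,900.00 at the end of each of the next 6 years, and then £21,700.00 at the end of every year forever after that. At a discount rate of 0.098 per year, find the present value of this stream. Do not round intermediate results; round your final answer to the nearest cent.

PV of 6-year annuity: £28,900.00 × [1 − (1+0.098)^−6] / 0.098 = 126608.18550
Perpetuity value at year 6: £21,700.00 / 0.098 = 221428.57143
PV of perpetuity: 221428.57143 / (1+0.098)^6 = 126362.90965
Total PV = 126608.18550 + 126362.90965 = 252971.09515

£252971.10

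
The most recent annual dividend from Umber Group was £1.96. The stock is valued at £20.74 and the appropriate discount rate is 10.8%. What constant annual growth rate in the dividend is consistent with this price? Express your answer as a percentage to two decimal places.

1.23%

P = D₀(1+g)/(r−g) ⇒ P(r−g) = D₀(1+g) ⇒ g(P+D₀) = P·r − D₀
g = (P·r − D₀)/(P + D₀) = (£20.74×0.108 − £1.96) / (£20.74 + £1.96) = 0.012331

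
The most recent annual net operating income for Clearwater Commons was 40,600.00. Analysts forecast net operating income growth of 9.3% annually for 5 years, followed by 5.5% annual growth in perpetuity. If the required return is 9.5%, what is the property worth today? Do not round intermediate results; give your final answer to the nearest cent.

D_1 = 44375.80000
D_2 = 48502.74940
D_3 = 53013.50509
D_4 = 57943.76107
D_5 = 63332.53085
Terminal value at year 5: TV = D_5×(1+g_2)/(r−g_2) = 66815.82004/0.04 = 1670395.50110
P_0 = D_1/(1+r)^1 + D_2/(1+r)^2 + D_3/(1+r)^3 + D_4/(1+r)^4 + D_5/(1+r)^5 + TV/(1+r)^5
    = 40525.84475 + 40451.82494 + 40377.94033 + 40304.19067 + 40230.57571 + 1061081.43426 = 1262971.81065

1262971.81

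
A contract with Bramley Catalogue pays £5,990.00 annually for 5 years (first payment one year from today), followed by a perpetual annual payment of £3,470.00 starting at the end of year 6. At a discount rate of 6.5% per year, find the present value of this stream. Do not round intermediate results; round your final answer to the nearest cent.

PV of 5-year annuity: £5,990.00 × [1 − (1+0.065)^−5] / 0.065 = 24892.51983
Perpetuity value at year 5: £3,470.00 / 0.065 = 53384.61538
PV of perpetuity: 53384.61538 / (1+0.065)^5 = 38964.40773
Total PV = 24892.51983 + 38964.40773 = 63856.92757

£63856.93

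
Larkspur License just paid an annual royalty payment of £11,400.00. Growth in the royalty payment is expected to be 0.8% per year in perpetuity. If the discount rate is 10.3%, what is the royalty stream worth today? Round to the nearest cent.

£120960.00

D₁ = D₀ × (1 + g) = £11,400.00 × 1.008 = £11,491.2000
Growing perpetuity: P = D₁ / (r − g) = £11,491.2000 / (0.103 − 0.008) = £120,960.00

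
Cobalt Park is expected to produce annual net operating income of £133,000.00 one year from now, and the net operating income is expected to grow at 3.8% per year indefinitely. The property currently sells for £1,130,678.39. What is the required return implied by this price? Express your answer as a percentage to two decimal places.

15.56%

P = D₁/(r − g) ⇒ r = D₁/P + g = £133,000.0000/£1,130,678.39 + 0.038 = 0.117628 + 0.038 = 0.155628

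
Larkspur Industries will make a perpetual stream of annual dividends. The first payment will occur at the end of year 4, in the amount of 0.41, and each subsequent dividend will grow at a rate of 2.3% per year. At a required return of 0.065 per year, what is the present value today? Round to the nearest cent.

Value at end of year 3: C₁ / (r − g) = 0.41 / (0.065 − 0.023) = 9.7619
Discount to today: PV = 9.7619 / (1 + 0.065)^3 = 9.7619 / 1.207950 = 8.08

8.08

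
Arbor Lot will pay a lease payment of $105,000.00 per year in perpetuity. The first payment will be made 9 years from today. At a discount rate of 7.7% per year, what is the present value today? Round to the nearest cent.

Value at end of year 8: C / r = $105,000.00 / 0.077 = $1,363,636.3636
Discount to today: PV = $1,363,636.3636 / (1 + 0.077)^8 = $1,363,636.3636 / 1.810196 = $753,308.64

$753308.64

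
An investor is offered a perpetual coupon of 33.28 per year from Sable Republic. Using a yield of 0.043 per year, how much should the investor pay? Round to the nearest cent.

Level perpetuity: PV = C / r = 33.28 / 0.043 = 773.95

773.95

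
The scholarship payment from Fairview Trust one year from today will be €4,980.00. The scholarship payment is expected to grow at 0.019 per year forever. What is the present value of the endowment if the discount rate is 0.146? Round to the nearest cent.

Growing perpetuity: P = D₁ / (r − g) = €4,980.0000 / (0.146 − 0.019) = €39,212.60

€39212.60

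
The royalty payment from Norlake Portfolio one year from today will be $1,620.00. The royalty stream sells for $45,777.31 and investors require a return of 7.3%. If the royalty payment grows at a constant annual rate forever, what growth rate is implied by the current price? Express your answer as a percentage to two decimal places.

P = D₁/(r−g) ⇒ g = r − D₁/P = 0.073 − $1,620.00/$45,777.31 = 0.037611

3.76%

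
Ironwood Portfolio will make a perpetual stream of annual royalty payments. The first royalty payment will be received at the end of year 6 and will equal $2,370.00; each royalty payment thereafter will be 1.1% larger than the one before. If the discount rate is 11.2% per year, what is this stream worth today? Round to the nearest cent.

Value at end of year 5: C₁ / (r − g) = $2,370.00 / (0.112 − 0.011) = $23,465.3465
Discount to today: PV = $23,465.3465 / (1 + 0.112)^5 = $23,465.3465 / 1.700294 = $13,800.76

$13800.76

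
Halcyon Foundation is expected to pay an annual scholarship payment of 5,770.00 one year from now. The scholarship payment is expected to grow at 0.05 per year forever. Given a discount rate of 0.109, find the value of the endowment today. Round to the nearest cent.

97796.61

Growing perpetuity: P = D₁ / (r − g) = 5,770.0000 / (0.109 − 0.05) = 97,796.61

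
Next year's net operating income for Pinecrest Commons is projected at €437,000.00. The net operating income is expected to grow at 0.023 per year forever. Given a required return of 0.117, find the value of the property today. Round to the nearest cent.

Growing perpetuity: P = D₁ / (r − g) = €437,000.0000 / (0.117 − 0.023) = €4,648,936.17

€4648936.17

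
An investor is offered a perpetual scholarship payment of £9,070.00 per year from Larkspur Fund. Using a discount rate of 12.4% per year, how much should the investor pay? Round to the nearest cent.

Level perpetuity: PV = C / r = £9,070.00 / 0.124 = £73,145.16

£73145.16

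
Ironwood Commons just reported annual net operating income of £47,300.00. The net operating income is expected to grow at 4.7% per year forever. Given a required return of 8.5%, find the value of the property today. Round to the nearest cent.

D₁ = D₀ × (1 + g) = £47,300.00 × 1.047 = £49,523.1000
Growing perpetuity: P = D₁ / (r − g) = £49,523.1000 / (0.085 − 0.047) = £1,303,239.47

£1303239.47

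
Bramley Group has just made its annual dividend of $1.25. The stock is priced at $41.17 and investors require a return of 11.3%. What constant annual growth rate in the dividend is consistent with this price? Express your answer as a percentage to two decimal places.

8.02%

P = D₀(1+g)/(r−g) ⇒ P(r−g) = D₀(1+g) ⇒ g(P+D₀) = P·r − D₀
g = (P·r − D₀)/(P + D₀) = ($41.17×0.113 − $1.25) / ($41.17 + $1.25) = 0.080203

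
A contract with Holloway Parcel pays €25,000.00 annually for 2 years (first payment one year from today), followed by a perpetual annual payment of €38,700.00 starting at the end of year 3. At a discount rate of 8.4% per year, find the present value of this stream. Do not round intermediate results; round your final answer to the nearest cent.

PV of 2-year annuity: €25,000.00 × [1 − (1+0.084)^−2] / 0.084 = 44338.31239
Perpetuity value at year 2: €38,700.00 / 0.084 = 460714.28571
PV of perpetuity: 460714.28571 / (1+0.084)^2 = 392078.57814
Total PV = 44338.31239 + 392078.57814 = 436416.89053

€436416.89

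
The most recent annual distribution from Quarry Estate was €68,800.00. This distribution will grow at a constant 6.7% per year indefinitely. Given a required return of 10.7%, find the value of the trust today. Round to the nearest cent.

€1835240.00

D₁ = D₀ × (1 + g) = €68,800.00 × 1.067 = €73,409.6000
Growing perpetuity: P = D₁ / (r − g) = €73,409.6000 / (0.107 − 0.067) = €1,835,240.00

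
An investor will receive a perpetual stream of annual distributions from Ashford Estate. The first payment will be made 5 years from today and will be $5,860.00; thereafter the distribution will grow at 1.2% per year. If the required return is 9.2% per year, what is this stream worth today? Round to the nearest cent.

Value at end of year 4: C₁ / (r − g) = $5,860.00 / (0.092 − 0.012) = $73,250.0000
Discount to today: PV = $73,250.0000 / (1 + 0.092)^4 = $73,250.0000 / 1.421970 = $51,513.03

$51513.03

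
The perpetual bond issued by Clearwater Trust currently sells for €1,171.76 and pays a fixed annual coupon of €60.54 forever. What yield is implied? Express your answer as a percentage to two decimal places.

5.17%

P = C/r ⇒ r = C/P = €60.54/€1,171.76 = 0.051666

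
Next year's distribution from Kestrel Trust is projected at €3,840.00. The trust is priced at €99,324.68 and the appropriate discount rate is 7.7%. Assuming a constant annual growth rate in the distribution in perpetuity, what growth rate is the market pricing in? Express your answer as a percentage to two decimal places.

3.83%

P = D₁/(r−g) ⇒ g = r − D₁/P = 0.077 − €3,840.00/€99,324.68 = 0.038339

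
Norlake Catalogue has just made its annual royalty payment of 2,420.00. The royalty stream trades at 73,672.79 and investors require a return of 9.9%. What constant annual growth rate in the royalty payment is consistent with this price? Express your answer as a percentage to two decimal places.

P = D₀(1+g)/(r−g) ⇒ P(r−g) = D₀(1+g) ⇒ g(P+D₀) = P·r − D₀
g = (P·r − D₀)/(P + D₀) = (73,672.79×0.099 − 2,420.00) / (73,672.79 + 2,420.00) = 0.064048

6.40%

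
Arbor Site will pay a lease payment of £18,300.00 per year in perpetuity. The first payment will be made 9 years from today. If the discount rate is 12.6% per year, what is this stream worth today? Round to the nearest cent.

£56204.80

Value at end of year 8: C / r = £18,300.00 / 0.126 = £145,238.0952
Discount to today: PV = £145,238.0952 / (1 + 0.126)^8 = £145,238.0952 / 2.584087 = £56,204.80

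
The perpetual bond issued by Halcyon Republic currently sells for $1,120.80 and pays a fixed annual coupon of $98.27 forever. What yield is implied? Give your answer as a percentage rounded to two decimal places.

P = C/r ⇒ r = C/P = $98.27/$1,120.80 = 0.087678

8.77%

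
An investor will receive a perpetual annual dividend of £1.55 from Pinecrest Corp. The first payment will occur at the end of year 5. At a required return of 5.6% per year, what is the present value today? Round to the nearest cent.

£22.26

Value at end of year 4: C / r = £1.55 / 0.056 = £27.6786
Discount to today: PV = £27.6786 / (1 + 0.056)^4 = £27.6786 / 1.243528 = £22.26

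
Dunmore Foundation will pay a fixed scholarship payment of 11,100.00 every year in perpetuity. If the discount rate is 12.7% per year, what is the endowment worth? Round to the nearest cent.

87401.57

Level perpetuity: PV = C / r = 11,100.00 / 0.127 = 87,401.57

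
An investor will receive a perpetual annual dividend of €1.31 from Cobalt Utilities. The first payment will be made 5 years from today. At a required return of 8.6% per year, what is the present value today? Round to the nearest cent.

Value at end of year 4: C / r = €1.31 / 0.086 = €15.2326
Discount to today: PV = €15.2326 / (1 + 0.086)^4 = €15.2326 / 1.390975 = €10.95

€10.95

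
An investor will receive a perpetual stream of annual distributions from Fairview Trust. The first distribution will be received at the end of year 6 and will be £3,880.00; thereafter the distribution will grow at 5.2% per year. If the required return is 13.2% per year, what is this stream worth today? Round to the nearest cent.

Value at end of year 5: C₁ / (r − g) = £3,880.00 / (0.132 − 0.052) = £48,500.0000
Discount to today: PV = £48,500.0000 / (1 + 0.132)^5 = £48,500.0000 / 1.858798 = £26,092.13

£26092.13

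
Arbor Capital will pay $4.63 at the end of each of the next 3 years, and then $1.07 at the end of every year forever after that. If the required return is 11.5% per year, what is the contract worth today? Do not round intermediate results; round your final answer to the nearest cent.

PV of 3-year annuity: $4.63 × [1 − (1+0.115)^−3] / 0.115 = 11.21673
Perpetuity value at year 3: $1.07 / 0.115 = 9.30435
PV of perpetuity: 9.30435 / (1+0.115)^3 = 6.71215
Total PV = 11.21673 + 6.71215 = 17.92887

$17.93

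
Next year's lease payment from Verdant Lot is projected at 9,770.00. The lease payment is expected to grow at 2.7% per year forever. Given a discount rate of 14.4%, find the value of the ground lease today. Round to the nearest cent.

Growing perpetuity: P = D₁ / (r − g) = 9,770.0000 / (0.144 − 0.027) = 83,504.27

83504.27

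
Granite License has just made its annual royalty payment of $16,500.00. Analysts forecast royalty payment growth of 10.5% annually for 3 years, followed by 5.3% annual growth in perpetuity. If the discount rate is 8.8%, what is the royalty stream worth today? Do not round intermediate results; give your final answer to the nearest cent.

$571112.23

D_1 = 18232.50000
D_2 = 20146.91250
D_3 = 22262.33831
Terminal value at year 3: TV = D_3×(1+g_2)/(r−g_2) = 23442.24224/0.035 = 669778.34980
P_0 = D_1/(1+r)^1 + D_2/(1+r)^2 + D_3/(1+r)^3 + TV/(1+r)^3
    = 16757.81250 + 17019.65332 + 17285.58540 + 520049.18371 = 571112.23493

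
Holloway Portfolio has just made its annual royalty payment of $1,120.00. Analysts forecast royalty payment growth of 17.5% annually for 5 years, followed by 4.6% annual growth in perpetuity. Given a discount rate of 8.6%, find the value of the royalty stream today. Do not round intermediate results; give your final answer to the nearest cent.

$50560.80

D_1 = 1316.00000
D_2 = 1546.30000
D_3 = 1816.90250
D_4 = 2134.86044
D_5 = 2508.46101
Terminal value at year 5: TV = D_5×(1+g_2)/(r−g_2) = 2623.85022/0.04 = 65596.25552
P_0 = D_1/(1+r)^1 + D_2/(1+r)^2 + D_3/(1+r)^3 + D_4/(1+r)^4 + D_5/(1+r)^5 + TV/(1+r)^5
    = 1211.78637 + 1311.09483 + 1418.54183 + 1534.79434 + 1660.57398 + 43424.00967 = 50560.80102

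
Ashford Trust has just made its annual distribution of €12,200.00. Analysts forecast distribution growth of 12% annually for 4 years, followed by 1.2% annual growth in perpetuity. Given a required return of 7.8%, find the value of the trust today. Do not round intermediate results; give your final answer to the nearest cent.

D_1 = 13664.00000
D_2 = 15303.68000
D_3 = 17140.12160
D_4 = 19196.93619
Terminal value at year 4: TV = D_4×(1+g_2)/(r−g_2) = 19427.29943/0.066 = 294353.02161
P_0 = D_1/(1+r)^1 + D_2/(1+r)^2 + D_3/(1+r)^3 + D_4/(1+r)^4 + TV/(1+r)^4
    = 12675.32468 + 13169.16849 + 13682.25298 + 14215.32777 + 217968.35917 = 271710.43309

€271710.43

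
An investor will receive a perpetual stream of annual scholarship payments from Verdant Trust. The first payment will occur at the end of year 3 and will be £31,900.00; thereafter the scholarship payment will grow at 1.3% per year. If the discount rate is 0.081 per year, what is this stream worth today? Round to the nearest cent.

£401449.00

Value at end of year 2: C₁ / (r − g) = £31,900.00 / (0.081 − 0.013) = £469,117.6471
Discount to today: PV = £469,117.6471 / (1 + 0.081)^2 = £469,117.6471 / 1.168561 = £401,449.00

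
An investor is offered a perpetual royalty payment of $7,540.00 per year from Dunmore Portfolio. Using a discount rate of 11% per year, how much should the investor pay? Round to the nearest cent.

Level perpetuity: PV = C / r = $7,540.00 / 0.11 = $68,545.45

$68545.45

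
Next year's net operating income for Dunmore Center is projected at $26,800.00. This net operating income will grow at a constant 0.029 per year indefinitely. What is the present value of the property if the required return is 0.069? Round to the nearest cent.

$670000.00

Growing perpetuity: P = D₁ / (r − g) = $26,800.0000 / (0.069 − 0.029) = $670,000.00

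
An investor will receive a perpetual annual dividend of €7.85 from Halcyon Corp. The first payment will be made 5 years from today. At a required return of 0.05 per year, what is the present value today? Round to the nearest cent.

Value at end of year 4: C / r = €7.85 / 0.05 = €157.0000
Discount to today: PV = €157.0000 / (1 + 0.05)^4 = €157.0000 / 1.215506 = €129.16

€129.16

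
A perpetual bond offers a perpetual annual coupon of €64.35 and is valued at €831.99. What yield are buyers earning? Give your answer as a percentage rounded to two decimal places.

7.73%

P = C/r ⇒ r = C/P = €64.35/€831.99 = 0.077345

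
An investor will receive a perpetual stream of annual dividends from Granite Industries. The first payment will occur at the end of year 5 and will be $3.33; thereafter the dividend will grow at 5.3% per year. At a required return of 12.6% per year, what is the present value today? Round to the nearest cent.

$28.38

Value at end of year 4: C₁ / (r − g) = $3.33 / (0.126 − 0.053) = $45.6164
Discount to today: PV = $45.6164 / (1 + 0.126)^4 = $45.6164 / 1.607510 = $28.38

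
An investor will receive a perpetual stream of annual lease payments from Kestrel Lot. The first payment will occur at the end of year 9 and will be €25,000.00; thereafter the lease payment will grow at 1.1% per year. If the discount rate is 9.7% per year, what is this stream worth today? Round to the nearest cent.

€138608.08

Value at end of year 8: C₁ / (r − g) = €25,000.00 / (0.097 − 0.011) = €290,697.6744
Discount to today: PV = €290,697.6744 / (1 + 0.097)^8 = €290,697.6744 / 2.097264 = €138,608.08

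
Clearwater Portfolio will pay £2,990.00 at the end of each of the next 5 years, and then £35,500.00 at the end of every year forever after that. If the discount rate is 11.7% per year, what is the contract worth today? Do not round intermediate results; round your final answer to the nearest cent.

PV of 5-year annuity: £2,990.00 × [1 − (1+0.117)^−5] / 0.117 = 10858.86801
Perpetuity value at year 5: £35,500.00 / 0.117 = 303418.80342
PV of perpetuity: 303418.80342 / (1+0.117)^5 = 174492.44407
Total PV = 10858.86801 + 174492.44407 = 185351.31208

£185351.31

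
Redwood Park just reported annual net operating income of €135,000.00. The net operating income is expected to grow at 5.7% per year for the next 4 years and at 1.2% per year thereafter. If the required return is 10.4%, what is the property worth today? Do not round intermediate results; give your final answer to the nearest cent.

D_1 = 142695.00000
D_2 = 150828.61500
D_3 = 159425.84606
D_4 = 168513.11928
Terminal value at year 4: TV = D_4×(1+g_2)/(r−g_2) = 170535.27671/0.092 = 1853644.31208
P_0 = D_1/(1+r)^1 + D_2/(1+r)^2 + D_3/(1+r)^3 + D_4/(1+r)^4 + TV/(1+r)^4
    = 129252.71739 + 123750.11076 + 118481.76366 + 113437.70307 + 1247814.73373 = 1732737.02860

€1732737.03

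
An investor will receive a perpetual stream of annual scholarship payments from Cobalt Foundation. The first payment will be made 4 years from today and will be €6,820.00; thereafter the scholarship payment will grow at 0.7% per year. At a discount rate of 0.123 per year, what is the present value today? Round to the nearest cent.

Value at end of year 3: C₁ / (r − g) = €6,820.00 / (0.123 − 0.007) = €58,793.1034
Discount to today: PV = €58,793.1034 / (1 + 0.123)^3 = €58,793.1034 / 1.416248 = €41,513.29

€41513.29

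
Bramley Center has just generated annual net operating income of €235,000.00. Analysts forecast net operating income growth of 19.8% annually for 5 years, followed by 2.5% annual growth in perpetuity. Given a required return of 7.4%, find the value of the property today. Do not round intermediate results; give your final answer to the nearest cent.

D_1 = 281530.00000
D_2 = 337272.94000
D_3 = 404052.98212
D_4 = 484055.47258
D_5 = 579898.45615
Terminal value at year 5: TV = D_5×(1+g_2)/(r−g_2) = 594395.91755/0.049 = 12130528.92968
P_0 = D_1/(1+r)^1 + D_2/(1+r)^2 + D_3/(1+r)^3 + D_4/(1+r)^4 + D_5/(1+r)^5 + TV/(1+r)^5
    = 262132.21601 + 292397.01563 + 326156.07516 + 363812.82872 + 405817.28939 + 8489035.13520 = 10139350.56012

€10139350.56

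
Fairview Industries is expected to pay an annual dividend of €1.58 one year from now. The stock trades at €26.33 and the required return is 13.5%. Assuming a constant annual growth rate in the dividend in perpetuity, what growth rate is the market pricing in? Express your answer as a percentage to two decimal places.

7.50%

P = D₁/(r−g) ⇒ g = r − D₁/P = 0.135 − €1.58/€26.33 = 0.074992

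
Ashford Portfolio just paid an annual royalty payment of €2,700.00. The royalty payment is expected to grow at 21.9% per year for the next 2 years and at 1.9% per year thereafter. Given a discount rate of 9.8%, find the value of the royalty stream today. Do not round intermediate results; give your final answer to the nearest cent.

D_1 = 3291.30000
D_2 = 4012.09470
Terminal value at year 2: TV = D_2×(1+g_2)/(r−g_2) = 4088.32450/0.079 = 51750.94303
P_0 = D_1/(1+r)^1 + D_2/(1+r)^2 + TV/(1+r)^2
    = 2997.54098 + 3327.87109 + 42925.32459 = 49250.73667

€49250.74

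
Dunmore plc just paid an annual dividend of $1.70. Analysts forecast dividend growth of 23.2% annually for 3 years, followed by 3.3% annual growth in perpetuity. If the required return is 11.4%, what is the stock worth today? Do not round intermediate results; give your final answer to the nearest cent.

D_1 = 2.09440
D_2 = 2.58030
D_3 = 3.17893
Terminal value at year 3: TV = D_3×(1+g_2)/(r−g_2) = 3.28384/0.081 = 40.54118
P_0 = D_1/(1+r)^1 + D_2/(1+r)^2 + D_3/(1+r)^3 + TV/(1+r)^3
    = 1.88007 + 2.07922 + 2.29946 + 29.32519 = 35.58393

$35.58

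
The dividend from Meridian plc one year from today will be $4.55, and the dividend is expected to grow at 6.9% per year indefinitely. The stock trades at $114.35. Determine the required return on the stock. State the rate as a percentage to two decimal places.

P = D₁/(r − g) ⇒ r = D₁/P + g = $4.5500/$114.35 + 0.069 = 0.039790 + 0.069 = 0.108790

10.88%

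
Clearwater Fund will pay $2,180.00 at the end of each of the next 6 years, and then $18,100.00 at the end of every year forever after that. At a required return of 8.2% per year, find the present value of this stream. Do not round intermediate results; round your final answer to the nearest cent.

PV of 6-year annuity: $2,180.00 × [1 − (1+0.082)^−6] / 0.082 = 10017.02286
Perpetuity value at year 6: $18,100.00 / 0.082 = 220731.70732
PV of perpetuity: 220731.70732 / (1+0.082)^6 = 137562.84778
Total PV = 10017.02286 + 137562.84778 = 147579.87064

$147579.87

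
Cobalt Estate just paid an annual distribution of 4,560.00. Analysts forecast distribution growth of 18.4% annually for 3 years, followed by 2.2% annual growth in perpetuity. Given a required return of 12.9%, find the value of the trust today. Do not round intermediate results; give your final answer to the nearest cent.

D_1 = 5399.04000
D_2 = 6392.46336
D_3 = 7568.67662
Terminal value at year 3: TV = D_3×(1+g_2)/(r−g_2) = 7735.18750/0.107 = 72291.47200
P_0 = D_1/(1+r)^1 + D_2/(1+r)^2 + D_3/(1+r)^3 + TV/(1+r)^3
    = 4782.14349 + 5015.10885 + 5259.42328 + 50234.86531 = 65291.54093

65291.54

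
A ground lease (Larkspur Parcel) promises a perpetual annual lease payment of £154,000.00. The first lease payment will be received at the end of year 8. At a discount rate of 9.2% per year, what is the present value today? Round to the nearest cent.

Value at end of year 7: C / r = £154,000.00 / 0.092 = £1,673,913.0435
Discount to today: PV = £1,673,913.0435 / (1 + 0.092)^7 = £1,673,913.0435 / 1.851648 = £904,012.48

£904012.48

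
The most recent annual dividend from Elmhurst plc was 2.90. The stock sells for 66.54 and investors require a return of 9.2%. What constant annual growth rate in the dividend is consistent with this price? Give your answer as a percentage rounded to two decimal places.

P = D₀(1+g)/(r−g) ⇒ P(r−g) = D₀(1+g) ⇒ g(P+D₀) = P·r − D₀
g = (P·r − D₀)/(P + D₀) = (66.54×0.092 − 2.90) / (66.54 + 2.90) = 0.046395

4.64%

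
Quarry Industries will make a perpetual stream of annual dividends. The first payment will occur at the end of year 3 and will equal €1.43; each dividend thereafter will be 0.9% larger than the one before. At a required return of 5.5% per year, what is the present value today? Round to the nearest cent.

Value at end of year 2: C₁ / (r − g) = €1.43 / (0.055 − 0.009) = €31.0870
Discount to today: PV = €31.0870 / (1 + 0.055)^2 = €31.0870 / 1.113025 = €27.93

€27.93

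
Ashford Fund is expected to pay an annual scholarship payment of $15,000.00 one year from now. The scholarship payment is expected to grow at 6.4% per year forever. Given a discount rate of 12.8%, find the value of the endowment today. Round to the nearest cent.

$234375.00

Growing perpetuity: P = D₁ / (r − g) = $15,000.0000 / (0.128 − 0.064) = $234,375.00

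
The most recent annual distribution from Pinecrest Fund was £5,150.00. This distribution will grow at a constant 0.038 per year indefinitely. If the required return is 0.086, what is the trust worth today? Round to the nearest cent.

£111368.75

D₁ = D₀ × (1 + g) = £5,150.00 × 1.038 = £5,345.7000
Growing perpetuity: P = D₁ / (r − g) = £5,345.7000 / (0.086 − 0.038) = £111,368.75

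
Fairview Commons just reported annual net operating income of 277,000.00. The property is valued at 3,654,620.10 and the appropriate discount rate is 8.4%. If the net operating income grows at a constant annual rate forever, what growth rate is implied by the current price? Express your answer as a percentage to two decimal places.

P = D₀(1+g)/(r−g) ⇒ P(r−g) = D₀(1+g) ⇒ g(P+D₀) = P·r − D₀
g = (P·r − D₀)/(P + D₀) = (3,654,620.10×0.084 − 277,000.00) / (3,654,620.10 + 277,000.00) = 0.007627

0.76%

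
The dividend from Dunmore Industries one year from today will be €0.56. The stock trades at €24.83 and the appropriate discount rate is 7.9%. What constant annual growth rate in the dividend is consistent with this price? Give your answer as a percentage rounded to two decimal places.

5.64%

P = D₁/(r−g) ⇒ g = r − D₁/P = 0.079 − €0.56/€24.83 = 0.056447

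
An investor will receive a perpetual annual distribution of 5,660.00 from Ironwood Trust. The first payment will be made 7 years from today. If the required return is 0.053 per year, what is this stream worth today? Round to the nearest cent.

Value at end of year 6: C / r = 5,660.00 / 0.053 = 106,792.4528
Discount to today: PV = 106,792.4528 / (1 + 0.053)^6 = 106,792.4528 / 1.363233 = 78,337.61

78337.61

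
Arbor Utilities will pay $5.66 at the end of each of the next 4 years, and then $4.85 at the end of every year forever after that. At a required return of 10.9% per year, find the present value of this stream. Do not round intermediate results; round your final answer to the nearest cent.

PV of 4-year annuity: $5.66 × [1 − (1+0.109)^−4] / 0.109 = 17.59740
Perpetuity value at year 4: $4.85 / 0.109 = 44.49541
PV of perpetuity: 44.49541 / (1+0.109)^4 = 29.41637
Total PV = 17.59740 + 29.41637 = 47.01377

$47.01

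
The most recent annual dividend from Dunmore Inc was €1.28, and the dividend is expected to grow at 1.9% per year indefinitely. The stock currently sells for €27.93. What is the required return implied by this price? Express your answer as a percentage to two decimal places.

6.57%

D₁ = €1.28 × 1.019 = €1.3043
P = D₁/(r − g) ⇒ r = D₁/P + g = €1.3043/€27.93 + 0.019 = 0.046700 + 0.019 = 0.065700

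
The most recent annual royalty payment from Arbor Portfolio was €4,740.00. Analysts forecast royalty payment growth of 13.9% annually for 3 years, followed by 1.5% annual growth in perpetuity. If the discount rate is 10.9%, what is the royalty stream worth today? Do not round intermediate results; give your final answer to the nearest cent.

D_1 = 5398.86000
D_2 = 6149.30154
D_3 = 7004.05445
Terminal value at year 3: TV = D_3×(1+g_2)/(r−g_2) = 7109.11527/0.094 = 75628.88586
P_0 = D_1/(1+r)^1 + D_2/(1+r)^2 + D_3/(1+r)^3 + TV/(1+r)^3
    = 4868.22362 + 4999.91588 + 5135.17059 + 55448.91648 = 70452.22658

€70452.23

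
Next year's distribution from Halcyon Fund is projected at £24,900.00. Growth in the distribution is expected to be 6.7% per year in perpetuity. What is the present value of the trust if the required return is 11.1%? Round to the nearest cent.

Growing perpetuity: P = D₁ / (r − g) = £24,900.0000 / (0.111 − 0.067) = £565,909.09

£565909.09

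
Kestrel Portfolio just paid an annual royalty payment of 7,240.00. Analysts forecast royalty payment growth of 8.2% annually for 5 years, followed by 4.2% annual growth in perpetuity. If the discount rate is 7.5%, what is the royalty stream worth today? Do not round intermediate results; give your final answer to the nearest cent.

D_1 = 7833.68000
D_2 = 8476.04176
D_3 = 9171.07718
D_4 = 9923.10551
D_5 = 10736.80017
Terminal value at year 5: TV = D_5×(1+g_2)/(r−g_2) = 11187.74577/0.033 = 339022.59917
P_0 = D_1/(1+r)^1 + D_2/(1+r)^2 + D_3/(1+r)^3 + D_4/(1+r)^4 + D_5/(1+r)^5 + TV/(1+r)^5
    = 7287.14419 + 7334.59536 + 7382.35551 + 7430.42667 + 7478.81084 + 236149.11801 = 273062.45057

273062.45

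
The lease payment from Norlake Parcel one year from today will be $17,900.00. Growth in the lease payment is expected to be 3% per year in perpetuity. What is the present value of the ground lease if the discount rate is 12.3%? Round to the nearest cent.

Growing perpetuity: P = D₁ / (r − g) = $17,900.0000 / (0.123 − 0.03) = $192,473.12

$192473.12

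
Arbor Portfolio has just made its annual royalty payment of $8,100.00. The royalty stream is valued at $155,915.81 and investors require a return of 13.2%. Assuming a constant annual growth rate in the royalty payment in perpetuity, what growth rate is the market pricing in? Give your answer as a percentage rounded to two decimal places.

7.61%

P = D₀(1+g)/(r−g) ⇒ P(r−g) = D₀(1+g) ⇒ g(P+D₀) = P·r − D₀
g = (P·r − D₀)/(P + D₀) = ($155,915.81×0.132 − $8,100.00) / ($155,915.81 + $8,100.00) = 0.076096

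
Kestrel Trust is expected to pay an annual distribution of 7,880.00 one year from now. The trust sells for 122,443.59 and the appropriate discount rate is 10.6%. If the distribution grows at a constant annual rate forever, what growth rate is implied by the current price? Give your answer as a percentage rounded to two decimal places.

P = D₁/(r−g) ⇒ g = r − D₁/P = 0.106 − 7,880.00/122,443.59 = 0.041644

4.16%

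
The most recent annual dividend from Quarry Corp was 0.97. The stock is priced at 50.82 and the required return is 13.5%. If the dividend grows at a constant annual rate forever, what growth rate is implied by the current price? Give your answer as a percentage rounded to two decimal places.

P = D₀(1+g)/(r−g) ⇒ P(r−g) = D₀(1+g) ⇒ g(P+D₀) = P·r − D₀
g = (P·r − D₀)/(P + D₀) = (50.82×0.135 − 0.97) / (50.82 + 0.97) = 0.113742

11.37%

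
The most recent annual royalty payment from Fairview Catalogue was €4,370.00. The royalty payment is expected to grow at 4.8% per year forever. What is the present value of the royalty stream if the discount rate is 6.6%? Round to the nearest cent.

€254431.11

D₁ = D₀ × (1 + g) = €4,370.00 × 1.048 = €4,579.7600
Growing perpetuity: P = D₁ / (r − g) = €4,579.7600 / (0.066 − 0.048) = €254,431.11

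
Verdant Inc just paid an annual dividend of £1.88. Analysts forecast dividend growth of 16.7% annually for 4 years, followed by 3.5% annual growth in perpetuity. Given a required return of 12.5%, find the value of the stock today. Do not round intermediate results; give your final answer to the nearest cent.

£33.28

D_1 = 2.19396
D_2 = 2.56035
D_3 = 2.98793
D_4 = 3.48691
Terminal value at year 4: TV = D_4×(1+g_2)/(r−g_2) = 3.60896/0.09 = 40.09951
P_0 = D_1/(1+r)^1 + D_2/(1+r)^2 + D_3/(1+r)^3 + D_4/(1+r)^4 + TV/(1+r)^4
    = 1.95019 + 2.02299 + 2.09852 + 2.17686 + 25.03393 = 33.28249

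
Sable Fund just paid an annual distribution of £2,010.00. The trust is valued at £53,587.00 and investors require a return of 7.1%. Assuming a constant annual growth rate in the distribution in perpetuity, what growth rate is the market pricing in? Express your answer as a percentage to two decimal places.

3.23%

P = D₀(1+g)/(r−g) ⇒ P(r−g) = D₀(1+g) ⇒ g(P+D₀) = P·r − D₀
g = (P·r − D₀)/(P + D₀) = (£53,587.00×0.071 − £2,010.00) / (£53,587.00 + £2,010.00) = 0.032280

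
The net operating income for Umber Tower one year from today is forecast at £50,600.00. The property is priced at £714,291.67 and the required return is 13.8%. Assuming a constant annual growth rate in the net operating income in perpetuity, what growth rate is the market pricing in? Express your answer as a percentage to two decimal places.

P = D₁/(r−g) ⇒ g = r − D₁/P = 0.138 − £50,600.00/£714,291.67 = 0.067161

6.72%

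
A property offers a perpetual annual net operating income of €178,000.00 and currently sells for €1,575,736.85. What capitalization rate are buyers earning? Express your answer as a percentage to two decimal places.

11.30%

P = C/r ⇒ r = C/P = €178,000.00/€1,575,736.85 = 0.112963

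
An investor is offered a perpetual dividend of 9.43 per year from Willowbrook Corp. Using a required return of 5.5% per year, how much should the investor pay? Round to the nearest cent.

171.45

Level perpetuity: PV = C / r = 9.43 / 0.055 = 171.45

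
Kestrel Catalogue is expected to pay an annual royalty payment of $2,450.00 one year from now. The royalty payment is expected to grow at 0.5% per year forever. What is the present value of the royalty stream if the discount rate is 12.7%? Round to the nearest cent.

$20081.97

Growing perpetuity: P = D₁ / (r − g) = $2,450.0000 / (0.127 − 0.005) = $20,081.97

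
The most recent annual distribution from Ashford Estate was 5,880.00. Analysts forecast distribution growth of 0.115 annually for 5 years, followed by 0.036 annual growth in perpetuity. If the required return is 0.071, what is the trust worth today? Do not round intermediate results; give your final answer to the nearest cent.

D_1 = 6556.20000
D_2 = 7310.16300
D_3 = 8150.83175
D_4 = 9088.17740
D_5 = 10133.31780
Terminal value at year 5: TV = D_5×(1+g_2)/(r−g_2) = 10498.11724/0.035 = 299946.20677
P_0 = D_1/(1+r)^1 + D_2/(1+r)^2 + D_3/(1+r)^3 + D_4/(1+r)^4 + D_5/(1+r)^5 + TV/(1+r)^5
    = 6121.56863 + 6373.06164 + 6634.88677 + 6907.46849 + 7191.24871 + 212860.96167 = 246089.19591

246089.20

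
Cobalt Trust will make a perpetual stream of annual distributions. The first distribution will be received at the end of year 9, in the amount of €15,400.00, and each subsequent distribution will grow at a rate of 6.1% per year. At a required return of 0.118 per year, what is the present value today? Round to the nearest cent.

Value at end of year 8: C₁ / (r − g) = €15,400.00 / (0.118 − 0.061) = €270,175.4386
Discount to today: PV = €270,175.4386 / (1 + 0.118)^8 = €270,175.4386 / 2.440813 = €110,690.78

€110690.78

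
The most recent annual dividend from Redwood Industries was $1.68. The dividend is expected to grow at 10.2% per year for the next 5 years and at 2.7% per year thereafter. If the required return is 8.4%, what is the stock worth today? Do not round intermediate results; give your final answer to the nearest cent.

$41.70

D_1 = 1.85136
D_2 = 2.04020
D_3 = 2.24830
D_4 = 2.47763
D_5 = 2.73034
Terminal value at year 5: TV = D_5×(1+g_2)/(r−g_2) = 2.80406/0.057 = 49.19408
P_0 = D_1/(1+r)^1 + D_2/(1+r)^2 + D_3/(1+r)^3 + D_4/(1+r)^4 + D_5/(1+r)^5 + TV/(1+r)^5
    = 1.70790 + 1.73626 + 1.76509 + 1.79440 + 1.82419 + 32.86748 = 41.69531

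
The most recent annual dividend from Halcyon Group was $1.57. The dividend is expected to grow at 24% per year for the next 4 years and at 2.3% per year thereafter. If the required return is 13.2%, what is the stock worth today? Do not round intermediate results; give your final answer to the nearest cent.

D_1 = 1.94680
D_2 = 2.41403
D_3 = 2.99340
D_4 = 3.71182
Terminal value at year 4: TV = D_4×(1+g_2)/(r−g_2) = 3.79719/0.109 = 34.83658
P_0 = D_1/(1+r)^1 + D_2/(1+r)^2 + D_3/(1+r)^3 + D_4/(1+r)^4 + TV/(1+r)^4
    = 1.71979 + 1.88387 + 2.06360 + 2.26048 + 21.21533 = 29.14307

$29.14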